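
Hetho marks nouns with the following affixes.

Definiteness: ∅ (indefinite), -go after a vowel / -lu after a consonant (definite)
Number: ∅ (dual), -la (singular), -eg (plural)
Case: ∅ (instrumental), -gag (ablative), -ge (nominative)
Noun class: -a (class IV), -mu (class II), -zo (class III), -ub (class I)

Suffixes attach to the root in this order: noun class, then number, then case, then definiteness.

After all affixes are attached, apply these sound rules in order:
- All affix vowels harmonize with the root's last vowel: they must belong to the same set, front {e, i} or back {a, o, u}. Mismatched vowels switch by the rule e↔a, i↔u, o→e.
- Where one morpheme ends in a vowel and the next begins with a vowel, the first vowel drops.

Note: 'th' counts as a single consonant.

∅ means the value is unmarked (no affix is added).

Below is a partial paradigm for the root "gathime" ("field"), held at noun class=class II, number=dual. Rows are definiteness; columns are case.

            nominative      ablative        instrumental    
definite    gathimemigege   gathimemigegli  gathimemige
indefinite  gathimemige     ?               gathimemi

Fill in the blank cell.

gathimemigeg

Attach noun class class II -mu → gathimemu.
number = dual: zero marking, form stays gathimemu.
Attach case ablative -gag → gathimemugag.
definiteness = indefinite: zero marking, form stays gathimemugag.
Apply vowel harmony: gathimemugag → gathimemigeg.
Vowel deletion: no change.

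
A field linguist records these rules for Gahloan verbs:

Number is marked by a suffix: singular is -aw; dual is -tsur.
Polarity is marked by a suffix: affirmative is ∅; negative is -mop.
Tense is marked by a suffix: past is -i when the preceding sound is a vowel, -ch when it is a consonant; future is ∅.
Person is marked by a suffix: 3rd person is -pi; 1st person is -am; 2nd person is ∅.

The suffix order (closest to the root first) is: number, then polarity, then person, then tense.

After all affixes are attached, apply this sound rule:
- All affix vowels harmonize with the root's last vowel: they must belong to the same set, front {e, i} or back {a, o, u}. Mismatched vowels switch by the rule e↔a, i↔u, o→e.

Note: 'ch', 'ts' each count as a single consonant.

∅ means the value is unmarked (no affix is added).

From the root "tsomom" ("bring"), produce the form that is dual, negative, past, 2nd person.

tsomomtsurmopch

Attach number dual -tsur → tsomomtsur.
Attach polarity negative -mop → tsomomtsurmop.
person = 2nd person: zero marking, form stays tsomomtsurmop.
Attach tense past -ch (after consonant 'p') → tsomomtsurmopch.
Vowel harmony: no change.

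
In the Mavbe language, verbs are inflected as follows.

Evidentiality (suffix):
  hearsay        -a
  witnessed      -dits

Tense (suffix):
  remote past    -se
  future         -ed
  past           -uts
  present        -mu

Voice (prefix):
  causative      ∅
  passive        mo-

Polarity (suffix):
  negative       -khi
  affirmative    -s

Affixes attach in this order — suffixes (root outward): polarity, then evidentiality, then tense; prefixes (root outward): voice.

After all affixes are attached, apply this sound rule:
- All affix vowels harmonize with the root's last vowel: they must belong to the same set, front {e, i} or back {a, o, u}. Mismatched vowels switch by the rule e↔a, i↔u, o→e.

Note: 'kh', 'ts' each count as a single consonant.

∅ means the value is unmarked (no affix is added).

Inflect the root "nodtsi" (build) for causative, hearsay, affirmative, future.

nodtsiseed

Attach polarity affirmative -s → nodtsis.
Attach evidentiality hearsay -a → nodtsisa.
voice = causative: zero marking, form stays nodtsisa.
Attach tense future -ed → nodtsisaed.
Apply vowel harmony: nodtsisaed → nodtsiseed.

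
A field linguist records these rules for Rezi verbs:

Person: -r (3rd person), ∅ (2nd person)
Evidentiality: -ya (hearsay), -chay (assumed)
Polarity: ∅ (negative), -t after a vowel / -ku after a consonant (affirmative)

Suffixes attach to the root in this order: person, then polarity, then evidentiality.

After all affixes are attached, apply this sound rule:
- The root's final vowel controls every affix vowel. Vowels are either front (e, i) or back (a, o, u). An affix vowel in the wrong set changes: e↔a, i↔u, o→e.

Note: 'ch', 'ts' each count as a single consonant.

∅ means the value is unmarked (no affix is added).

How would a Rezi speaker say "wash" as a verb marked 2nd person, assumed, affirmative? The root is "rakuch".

person = 2nd person: zero marking, form stays rakuch.
Attach polarity affirmative -ku (after consonant 'ch') → rakuchku.
Attach evidentiality assumed -chay → rakuchkuchay.
Vowel harmony: no change.

rakuchkuchay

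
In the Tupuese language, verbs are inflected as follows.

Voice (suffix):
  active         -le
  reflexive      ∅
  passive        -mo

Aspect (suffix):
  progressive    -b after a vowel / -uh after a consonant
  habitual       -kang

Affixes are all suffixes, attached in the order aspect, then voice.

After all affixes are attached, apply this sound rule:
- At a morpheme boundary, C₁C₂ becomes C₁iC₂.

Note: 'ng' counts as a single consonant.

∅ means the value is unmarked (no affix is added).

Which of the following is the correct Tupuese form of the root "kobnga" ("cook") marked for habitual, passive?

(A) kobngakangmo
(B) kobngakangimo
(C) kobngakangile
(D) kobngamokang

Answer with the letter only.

Attach aspect habitual -kang → kobngakang.
Attach voice passive -mo → kobngakangmo.
Apply epenthesis: kobngakangmo → kobngakangimo.
So the correct form is kobngakangimo, option (B).
(D) kobngamokang is wrong: it has the affixes in the wrong order.
(A) kobngakangmo is wrong: it fails to apply the sound rule(s).
(C) kobngakangile is wrong: it uses active instead of passive for voice.

B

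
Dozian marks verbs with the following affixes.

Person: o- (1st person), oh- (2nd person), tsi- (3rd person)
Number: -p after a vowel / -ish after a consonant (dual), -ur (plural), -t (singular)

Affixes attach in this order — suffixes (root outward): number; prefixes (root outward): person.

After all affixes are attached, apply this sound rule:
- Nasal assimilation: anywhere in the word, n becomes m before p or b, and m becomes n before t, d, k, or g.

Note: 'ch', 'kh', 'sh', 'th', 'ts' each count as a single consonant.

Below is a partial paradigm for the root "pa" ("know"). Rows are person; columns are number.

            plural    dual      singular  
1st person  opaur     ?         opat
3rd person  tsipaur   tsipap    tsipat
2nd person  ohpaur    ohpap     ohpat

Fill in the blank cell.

opap

Attach person 1st person o- → opa.
Attach number dual -p (after vowel 'a') → opap.
Nasal assimilation: no change.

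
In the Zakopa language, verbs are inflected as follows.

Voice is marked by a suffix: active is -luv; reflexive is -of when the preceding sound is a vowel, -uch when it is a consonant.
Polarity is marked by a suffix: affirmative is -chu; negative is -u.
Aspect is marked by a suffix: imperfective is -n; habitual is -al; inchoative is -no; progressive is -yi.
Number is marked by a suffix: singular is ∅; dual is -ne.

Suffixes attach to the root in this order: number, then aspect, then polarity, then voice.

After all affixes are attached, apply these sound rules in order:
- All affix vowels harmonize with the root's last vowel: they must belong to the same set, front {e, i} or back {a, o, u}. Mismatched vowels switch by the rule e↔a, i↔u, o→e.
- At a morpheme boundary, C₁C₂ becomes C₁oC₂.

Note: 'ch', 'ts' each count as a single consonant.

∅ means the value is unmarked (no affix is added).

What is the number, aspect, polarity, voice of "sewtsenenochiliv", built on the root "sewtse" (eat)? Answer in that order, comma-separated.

dual, imperfective, affirmative, active

Segment: sewtse-ne-n-chu-luv.
number: -ne → dual.
aspect: -n → imperfective.
polarity: -chu → affirmative.
voice: -luv → active.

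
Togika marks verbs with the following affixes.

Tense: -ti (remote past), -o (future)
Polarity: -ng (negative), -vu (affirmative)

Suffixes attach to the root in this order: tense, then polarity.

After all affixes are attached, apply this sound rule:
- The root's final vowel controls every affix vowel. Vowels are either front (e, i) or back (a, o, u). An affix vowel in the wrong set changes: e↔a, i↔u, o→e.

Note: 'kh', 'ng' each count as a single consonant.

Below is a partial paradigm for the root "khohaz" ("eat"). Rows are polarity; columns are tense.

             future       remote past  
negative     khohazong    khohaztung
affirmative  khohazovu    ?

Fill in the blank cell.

Attach tense remote past -ti → khohazti.
Attach polarity affirmative -vu → khohaztivu.
Apply vowel harmony: khohaztivu → khohaztuvu.

khohaztuvu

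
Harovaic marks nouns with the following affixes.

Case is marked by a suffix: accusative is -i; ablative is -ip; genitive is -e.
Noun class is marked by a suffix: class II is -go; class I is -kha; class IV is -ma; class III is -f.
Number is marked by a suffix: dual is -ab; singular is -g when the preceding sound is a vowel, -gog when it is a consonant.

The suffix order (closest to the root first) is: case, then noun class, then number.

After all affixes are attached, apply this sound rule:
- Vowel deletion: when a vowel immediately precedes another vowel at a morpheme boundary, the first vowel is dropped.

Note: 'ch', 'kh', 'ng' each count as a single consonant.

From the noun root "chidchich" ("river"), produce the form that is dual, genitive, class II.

Attach case genitive -e → chidchiche.
Attach noun class class II -go → chidchichego.
Attach number dual -ab → chidchichegoab.
Apply vowel deletion: chidchichegoab → chidchichegab.

chidchichegab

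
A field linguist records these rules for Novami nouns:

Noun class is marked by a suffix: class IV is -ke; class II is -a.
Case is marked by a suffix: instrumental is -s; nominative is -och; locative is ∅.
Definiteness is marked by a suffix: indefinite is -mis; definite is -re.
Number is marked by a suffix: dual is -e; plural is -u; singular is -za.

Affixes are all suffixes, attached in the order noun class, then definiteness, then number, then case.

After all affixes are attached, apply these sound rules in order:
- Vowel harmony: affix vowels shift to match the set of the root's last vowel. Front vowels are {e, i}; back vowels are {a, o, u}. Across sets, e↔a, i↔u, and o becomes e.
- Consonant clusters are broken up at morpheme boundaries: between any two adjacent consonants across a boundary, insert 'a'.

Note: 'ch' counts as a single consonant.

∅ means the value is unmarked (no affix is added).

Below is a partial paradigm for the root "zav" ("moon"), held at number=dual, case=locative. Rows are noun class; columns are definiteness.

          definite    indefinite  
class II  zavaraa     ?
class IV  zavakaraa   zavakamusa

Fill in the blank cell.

Attach noun class class II -a → zava.
Attach definiteness indefinite -mis → zavamis.
Attach number dual -e → zavamise.
case = locative: zero marking, form stays zavamise.
Apply vowel harmony: zavamise → zavamusa.
Epenthesis: no change.

zavamusa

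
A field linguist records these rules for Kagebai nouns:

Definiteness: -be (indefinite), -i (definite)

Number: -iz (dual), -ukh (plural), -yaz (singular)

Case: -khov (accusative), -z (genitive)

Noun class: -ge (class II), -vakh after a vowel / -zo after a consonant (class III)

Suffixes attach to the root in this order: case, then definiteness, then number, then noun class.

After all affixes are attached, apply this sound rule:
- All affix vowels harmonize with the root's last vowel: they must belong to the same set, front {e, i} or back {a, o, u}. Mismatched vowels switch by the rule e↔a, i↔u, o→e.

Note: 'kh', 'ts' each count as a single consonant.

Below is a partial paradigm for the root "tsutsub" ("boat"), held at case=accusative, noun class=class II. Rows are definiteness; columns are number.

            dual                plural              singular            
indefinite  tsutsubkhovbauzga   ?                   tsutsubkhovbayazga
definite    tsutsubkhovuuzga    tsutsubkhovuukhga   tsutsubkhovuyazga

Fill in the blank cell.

tsutsubkhovbaukhga

Attach case accusative -khov → tsutsubkhov.
Attach definiteness indefinite -be → tsutsubkhovbe.
Attach number plural -ukh → tsutsubkhovbeukh.
Attach noun class class II -ge → tsutsubkhovbeukhge.
Apply vowel harmony: tsutsubkhovbeukhge → tsutsubkhovbaukhga.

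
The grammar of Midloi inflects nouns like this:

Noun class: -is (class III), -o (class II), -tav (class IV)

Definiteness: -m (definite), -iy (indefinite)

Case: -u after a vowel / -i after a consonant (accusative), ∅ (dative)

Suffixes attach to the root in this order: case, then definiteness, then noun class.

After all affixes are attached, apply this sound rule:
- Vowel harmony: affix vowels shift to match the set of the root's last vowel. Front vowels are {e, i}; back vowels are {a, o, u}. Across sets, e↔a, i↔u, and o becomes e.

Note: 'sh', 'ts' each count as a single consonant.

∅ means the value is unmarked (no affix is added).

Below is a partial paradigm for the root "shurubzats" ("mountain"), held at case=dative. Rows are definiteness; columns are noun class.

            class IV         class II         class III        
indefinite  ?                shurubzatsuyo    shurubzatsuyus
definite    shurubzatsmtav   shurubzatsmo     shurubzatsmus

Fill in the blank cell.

case = dative: zero marking, form stays shurubzats.
Attach definiteness indefinite -iy → shurubzatsiy.
Attach noun class class IV -tav → shurubzatsiytav.
Apply vowel harmony: shurubzatsiytav → shurubzatsuytav.

shurubzatsuytav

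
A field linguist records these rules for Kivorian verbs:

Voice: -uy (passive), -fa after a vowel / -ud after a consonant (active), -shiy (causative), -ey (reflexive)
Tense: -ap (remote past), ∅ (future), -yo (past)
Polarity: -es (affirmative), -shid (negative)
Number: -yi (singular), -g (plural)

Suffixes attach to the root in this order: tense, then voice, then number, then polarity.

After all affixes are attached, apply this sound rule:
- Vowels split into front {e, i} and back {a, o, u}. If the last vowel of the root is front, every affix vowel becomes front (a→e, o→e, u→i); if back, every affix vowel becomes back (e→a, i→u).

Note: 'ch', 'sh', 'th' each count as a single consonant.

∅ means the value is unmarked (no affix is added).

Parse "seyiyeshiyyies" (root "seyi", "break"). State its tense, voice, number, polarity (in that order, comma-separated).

Segment: seyi-yo-shiy-yi-es.
tense: -yo → past.
voice: -shiy → causative.
number: -yi → singular.
polarity: -es → affirmative.

past, causative, singular, affirmative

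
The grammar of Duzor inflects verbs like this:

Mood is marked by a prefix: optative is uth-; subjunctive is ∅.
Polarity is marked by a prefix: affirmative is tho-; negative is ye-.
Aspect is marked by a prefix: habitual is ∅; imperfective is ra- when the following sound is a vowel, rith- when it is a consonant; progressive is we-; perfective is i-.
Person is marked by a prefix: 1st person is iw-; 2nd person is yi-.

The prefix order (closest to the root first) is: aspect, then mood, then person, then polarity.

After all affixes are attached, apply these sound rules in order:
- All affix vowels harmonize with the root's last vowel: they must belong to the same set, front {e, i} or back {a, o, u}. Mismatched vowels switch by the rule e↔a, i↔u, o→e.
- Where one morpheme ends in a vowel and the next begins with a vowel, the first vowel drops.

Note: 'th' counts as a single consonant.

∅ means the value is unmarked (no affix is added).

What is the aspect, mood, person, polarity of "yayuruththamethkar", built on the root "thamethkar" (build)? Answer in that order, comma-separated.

imperfective, subjunctive, 2nd person, negative

Segment: ye-yi-rith-thamethkar.
aspect: ra/rith- → imperfective.
mood: ∅ → subjunctive.
person: yi- → 2nd person.
polarity: ye- → negative.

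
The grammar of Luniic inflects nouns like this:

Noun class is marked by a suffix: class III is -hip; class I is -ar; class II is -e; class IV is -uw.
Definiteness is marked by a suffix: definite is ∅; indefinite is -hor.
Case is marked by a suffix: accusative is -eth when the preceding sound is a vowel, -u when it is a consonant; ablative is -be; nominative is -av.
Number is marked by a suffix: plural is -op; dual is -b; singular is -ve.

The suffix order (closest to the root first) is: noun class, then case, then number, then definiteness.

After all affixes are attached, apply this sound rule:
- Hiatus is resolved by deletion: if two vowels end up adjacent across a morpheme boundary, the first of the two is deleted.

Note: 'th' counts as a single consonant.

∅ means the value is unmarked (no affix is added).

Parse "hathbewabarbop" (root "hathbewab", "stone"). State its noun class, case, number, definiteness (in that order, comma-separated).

class I, ablative, plural, definite

Segment: hathbewab-ar-be-op.
noun class: -ar → class I.
case: -be → ablative.
number: -op → plural.
definiteness: ∅ → definite.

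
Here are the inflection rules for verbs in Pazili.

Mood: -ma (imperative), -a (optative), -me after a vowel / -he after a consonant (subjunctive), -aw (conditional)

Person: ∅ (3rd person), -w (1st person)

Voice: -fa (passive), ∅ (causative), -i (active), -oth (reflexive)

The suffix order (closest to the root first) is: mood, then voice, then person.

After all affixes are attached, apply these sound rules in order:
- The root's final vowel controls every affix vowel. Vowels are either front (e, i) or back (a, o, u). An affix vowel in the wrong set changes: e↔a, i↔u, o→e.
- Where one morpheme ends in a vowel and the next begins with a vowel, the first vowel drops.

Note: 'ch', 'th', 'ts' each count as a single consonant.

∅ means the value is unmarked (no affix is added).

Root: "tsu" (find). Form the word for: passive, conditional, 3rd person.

Attach mood conditional -aw → tsuaw.
Attach voice passive -fa → tsuawfa.
person = 3rd person: zero marking, form stays tsuawfa.
Vowel harmony: no change.
Apply vowel deletion: tsuawfa → tsawfa.

tsawfa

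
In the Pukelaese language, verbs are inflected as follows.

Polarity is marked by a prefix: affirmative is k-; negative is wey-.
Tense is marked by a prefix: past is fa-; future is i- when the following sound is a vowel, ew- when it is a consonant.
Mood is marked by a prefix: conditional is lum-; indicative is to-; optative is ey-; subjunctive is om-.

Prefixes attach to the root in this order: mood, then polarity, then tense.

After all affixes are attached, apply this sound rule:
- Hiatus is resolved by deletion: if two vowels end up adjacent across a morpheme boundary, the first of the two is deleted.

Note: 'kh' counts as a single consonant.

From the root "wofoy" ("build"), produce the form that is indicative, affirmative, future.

Attach mood indicative to- → towofoy.
Attach polarity affirmative k- → ktowofoy.
Attach tense future ew- (before consonant 'k') → ewktowofoy.
Vowel deletion: no change.

ewktowofoy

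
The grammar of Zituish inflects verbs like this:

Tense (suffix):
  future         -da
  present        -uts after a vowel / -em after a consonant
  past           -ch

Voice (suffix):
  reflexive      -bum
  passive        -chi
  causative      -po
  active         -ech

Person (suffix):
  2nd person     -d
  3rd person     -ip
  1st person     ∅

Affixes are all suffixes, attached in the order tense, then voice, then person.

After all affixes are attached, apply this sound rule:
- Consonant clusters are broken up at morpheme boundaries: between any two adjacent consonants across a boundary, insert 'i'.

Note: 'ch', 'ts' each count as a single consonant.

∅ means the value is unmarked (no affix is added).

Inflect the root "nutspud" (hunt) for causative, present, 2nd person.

nutspudemipod

Attach tense present -em (after consonant 'd') → nutspudem.
Attach voice causative -po → nutspudempo.
Attach person 2nd person -d → nutspudempod.
Apply epenthesis: nutspudempod → nutspudemipod.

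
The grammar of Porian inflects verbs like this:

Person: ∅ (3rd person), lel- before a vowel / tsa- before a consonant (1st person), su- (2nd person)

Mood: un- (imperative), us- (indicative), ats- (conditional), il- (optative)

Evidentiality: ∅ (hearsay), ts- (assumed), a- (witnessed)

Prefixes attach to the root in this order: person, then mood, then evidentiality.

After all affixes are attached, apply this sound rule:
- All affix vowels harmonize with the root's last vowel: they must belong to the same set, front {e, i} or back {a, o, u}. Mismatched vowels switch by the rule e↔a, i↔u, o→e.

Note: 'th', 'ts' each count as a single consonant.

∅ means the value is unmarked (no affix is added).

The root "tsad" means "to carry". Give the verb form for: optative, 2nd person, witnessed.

aulsutsad

Attach person 2nd person su- → sutsad.
Attach mood optative il- → ilsutsad.
Attach evidentiality witnessed a- → ailsutsad.
Apply vowel harmony: ailsutsad → aulsutsad.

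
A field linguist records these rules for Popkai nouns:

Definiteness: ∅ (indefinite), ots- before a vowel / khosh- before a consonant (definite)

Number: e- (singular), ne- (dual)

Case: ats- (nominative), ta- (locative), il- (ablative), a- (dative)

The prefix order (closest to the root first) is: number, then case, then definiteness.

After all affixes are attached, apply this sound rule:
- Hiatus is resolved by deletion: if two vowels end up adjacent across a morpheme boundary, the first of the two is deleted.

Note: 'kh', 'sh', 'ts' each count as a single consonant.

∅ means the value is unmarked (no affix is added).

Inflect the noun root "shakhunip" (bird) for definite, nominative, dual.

otsatsneshakhunip

Attach number dual ne- → neshakhunip.
Attach case nominative ats- → atsneshakhunip.
Attach definiteness definite ots- (before vowel 'a') → otsatsneshakhunip.
Vowel deletion: no change.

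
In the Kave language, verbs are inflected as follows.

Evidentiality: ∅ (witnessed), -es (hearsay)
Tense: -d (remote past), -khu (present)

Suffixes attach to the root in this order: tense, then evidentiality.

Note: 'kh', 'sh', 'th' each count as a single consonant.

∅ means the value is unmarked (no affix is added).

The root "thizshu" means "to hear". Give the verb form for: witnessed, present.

Attach tense present -khu → thizshukhu.
evidentiality = witnessed: zero marking, form stays thizshukhu.

thizshukhu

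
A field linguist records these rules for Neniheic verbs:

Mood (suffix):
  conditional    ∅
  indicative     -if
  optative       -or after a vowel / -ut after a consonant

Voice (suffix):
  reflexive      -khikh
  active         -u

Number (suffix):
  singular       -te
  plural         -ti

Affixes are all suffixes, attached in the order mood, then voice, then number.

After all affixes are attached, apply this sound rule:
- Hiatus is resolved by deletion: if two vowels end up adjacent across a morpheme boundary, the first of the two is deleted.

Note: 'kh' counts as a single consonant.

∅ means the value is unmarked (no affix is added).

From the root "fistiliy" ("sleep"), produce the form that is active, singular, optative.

fistiliyutute

Attach mood optative -ut (after consonant 'y') → fistiliyut.
Attach voice active -u → fistiliyutu.
Attach number singular -te → fistiliyutute.
Vowel deletion: no change.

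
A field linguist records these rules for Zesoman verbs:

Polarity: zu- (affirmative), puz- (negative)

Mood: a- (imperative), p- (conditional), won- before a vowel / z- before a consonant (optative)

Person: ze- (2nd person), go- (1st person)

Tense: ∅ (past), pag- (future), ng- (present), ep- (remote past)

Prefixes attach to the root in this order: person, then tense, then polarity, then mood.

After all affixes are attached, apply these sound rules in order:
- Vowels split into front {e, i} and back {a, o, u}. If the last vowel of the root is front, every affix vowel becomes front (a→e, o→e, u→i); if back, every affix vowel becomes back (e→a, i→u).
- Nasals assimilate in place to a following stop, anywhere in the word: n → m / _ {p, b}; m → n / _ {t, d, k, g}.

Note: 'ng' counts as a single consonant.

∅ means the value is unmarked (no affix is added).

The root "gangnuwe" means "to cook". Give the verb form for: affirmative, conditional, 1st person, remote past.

Attach person 1st person go- → gogangnuwe.
Attach tense remote past ep- → epgogangnuwe.
Attach polarity affirmative zu- → zuepgogangnuwe.
Attach mood conditional p- → pzuepgogangnuwe.
Apply vowel harmony: pzuepgogangnuwe → pziepgegangnuwe.
Nasal assimilation: no change.

pziepgegangnuwe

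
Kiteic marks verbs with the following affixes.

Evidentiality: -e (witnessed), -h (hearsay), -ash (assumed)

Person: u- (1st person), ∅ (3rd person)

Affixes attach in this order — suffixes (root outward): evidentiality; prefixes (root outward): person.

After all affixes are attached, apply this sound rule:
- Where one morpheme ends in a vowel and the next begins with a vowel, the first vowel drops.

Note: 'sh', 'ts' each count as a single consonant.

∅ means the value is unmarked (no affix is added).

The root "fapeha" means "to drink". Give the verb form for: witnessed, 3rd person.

fapehe

person = 3rd person: zero marking, form stays fapeha.
Attach evidentiality witnessed -e → fapehae.
Apply vowel deletion: fapehae → fapehe.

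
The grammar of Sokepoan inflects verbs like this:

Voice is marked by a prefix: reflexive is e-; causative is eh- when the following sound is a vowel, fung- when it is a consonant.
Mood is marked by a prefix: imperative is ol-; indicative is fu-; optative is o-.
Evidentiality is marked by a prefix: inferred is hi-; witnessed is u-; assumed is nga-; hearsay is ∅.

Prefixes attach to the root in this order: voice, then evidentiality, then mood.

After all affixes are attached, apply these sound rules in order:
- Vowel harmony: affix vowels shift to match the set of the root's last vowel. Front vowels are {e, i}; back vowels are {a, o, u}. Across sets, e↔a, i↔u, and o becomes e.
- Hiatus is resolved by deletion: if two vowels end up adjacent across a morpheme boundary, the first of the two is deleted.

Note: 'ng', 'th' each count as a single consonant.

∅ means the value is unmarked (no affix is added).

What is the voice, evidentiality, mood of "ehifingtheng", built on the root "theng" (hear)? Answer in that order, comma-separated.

Segment: o-hi-fung-theng.
voice: eh/fung- → causative.
evidentiality: hi- → inferred.
mood: o- → optative.

causative, inferred, optative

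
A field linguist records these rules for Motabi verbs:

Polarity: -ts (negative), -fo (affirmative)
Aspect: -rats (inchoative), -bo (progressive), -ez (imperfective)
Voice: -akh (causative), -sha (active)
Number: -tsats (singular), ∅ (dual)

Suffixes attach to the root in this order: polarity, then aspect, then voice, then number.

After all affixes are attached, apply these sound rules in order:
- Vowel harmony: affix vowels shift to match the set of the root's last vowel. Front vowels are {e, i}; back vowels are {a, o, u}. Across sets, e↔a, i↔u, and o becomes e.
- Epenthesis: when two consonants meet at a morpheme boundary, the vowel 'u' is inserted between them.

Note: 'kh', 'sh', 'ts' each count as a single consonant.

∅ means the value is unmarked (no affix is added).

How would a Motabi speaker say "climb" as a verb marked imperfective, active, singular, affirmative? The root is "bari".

Attach polarity affirmative -fo → barifo.
Attach aspect imperfective -ez → barifoez.
Attach voice active -sha → barifoezsha.
Attach number singular -tsats → barifoezshatsats.
Apply vowel harmony: barifoezshatsats → barifeezshetsets.
Apply epenthesis: barifeezshetsets → barifeezushetsets.

barifeezushetsets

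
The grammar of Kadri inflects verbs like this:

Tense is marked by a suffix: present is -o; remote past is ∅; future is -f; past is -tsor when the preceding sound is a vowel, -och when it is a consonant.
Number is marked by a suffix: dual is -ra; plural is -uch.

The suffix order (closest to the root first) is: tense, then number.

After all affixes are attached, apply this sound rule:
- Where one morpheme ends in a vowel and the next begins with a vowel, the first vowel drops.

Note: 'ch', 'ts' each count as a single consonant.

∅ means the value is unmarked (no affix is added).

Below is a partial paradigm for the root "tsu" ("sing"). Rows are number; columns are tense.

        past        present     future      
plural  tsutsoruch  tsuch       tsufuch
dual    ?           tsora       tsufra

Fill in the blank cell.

Attach tense past -tsor (after vowel 'u') → tsutsor.
Attach number dual -ra → tsutsorra.
Vowel deletion: no change.

tsutsorra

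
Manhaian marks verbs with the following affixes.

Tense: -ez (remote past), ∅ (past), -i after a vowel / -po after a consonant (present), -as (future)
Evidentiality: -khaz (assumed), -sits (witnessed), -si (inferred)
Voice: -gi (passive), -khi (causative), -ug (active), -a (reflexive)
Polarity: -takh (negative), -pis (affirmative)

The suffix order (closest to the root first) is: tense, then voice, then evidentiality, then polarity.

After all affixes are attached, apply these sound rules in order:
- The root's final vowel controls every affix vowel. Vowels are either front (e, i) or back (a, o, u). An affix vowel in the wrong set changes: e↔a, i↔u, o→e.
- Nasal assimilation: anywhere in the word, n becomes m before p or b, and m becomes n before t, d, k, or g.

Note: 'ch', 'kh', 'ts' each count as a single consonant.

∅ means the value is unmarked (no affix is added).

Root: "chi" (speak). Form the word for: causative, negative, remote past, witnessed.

Attach tense remote past -ez → chiez.
Attach voice causative -khi → chiezkhi.
Attach evidentiality witnessed -sits → chiezkhisits.
Attach polarity negative -takh → chiezkhisitstakh.
Apply vowel harmony: chiezkhisitstakh → chiezkhisitstekh.
Nasal assimilation: no change.

chiezkhisitstekh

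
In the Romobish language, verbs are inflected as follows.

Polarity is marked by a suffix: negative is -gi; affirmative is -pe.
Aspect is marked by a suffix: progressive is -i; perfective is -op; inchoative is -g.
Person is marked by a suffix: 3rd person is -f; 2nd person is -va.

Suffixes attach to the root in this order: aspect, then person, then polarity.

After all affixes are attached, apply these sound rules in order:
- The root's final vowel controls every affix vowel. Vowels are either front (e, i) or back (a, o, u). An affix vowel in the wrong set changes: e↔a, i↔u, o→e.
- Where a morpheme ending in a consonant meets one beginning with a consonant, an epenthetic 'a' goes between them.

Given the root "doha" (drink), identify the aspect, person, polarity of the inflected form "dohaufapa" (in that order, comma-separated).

Segment: doha-i-f-pe.
aspect: -i → progressive.
person: -f → 3rd person.
polarity: -pe → affirmative.

progressive, 3rd person, affirmative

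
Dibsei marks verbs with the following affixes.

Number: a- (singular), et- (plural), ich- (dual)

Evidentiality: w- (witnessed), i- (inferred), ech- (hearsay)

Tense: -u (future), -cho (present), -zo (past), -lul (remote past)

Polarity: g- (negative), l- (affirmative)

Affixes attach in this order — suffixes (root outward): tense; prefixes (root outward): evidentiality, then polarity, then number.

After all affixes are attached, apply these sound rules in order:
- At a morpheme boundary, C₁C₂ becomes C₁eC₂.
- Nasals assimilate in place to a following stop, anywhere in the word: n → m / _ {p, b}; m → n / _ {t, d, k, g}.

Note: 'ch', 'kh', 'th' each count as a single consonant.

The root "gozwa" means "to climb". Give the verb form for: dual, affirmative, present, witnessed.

ichelewegozwacho

Attach evidentiality witnessed w- → wgozwa.
Attach polarity affirmative l- → lwgozwa.
Attach number dual ich- → ichlwgozwa.
Attach tense present -cho → ichlwgozwacho.
Apply epenthesis: ichlwgozwacho → ichelewegozwacho.
Nasal assimilation: no change.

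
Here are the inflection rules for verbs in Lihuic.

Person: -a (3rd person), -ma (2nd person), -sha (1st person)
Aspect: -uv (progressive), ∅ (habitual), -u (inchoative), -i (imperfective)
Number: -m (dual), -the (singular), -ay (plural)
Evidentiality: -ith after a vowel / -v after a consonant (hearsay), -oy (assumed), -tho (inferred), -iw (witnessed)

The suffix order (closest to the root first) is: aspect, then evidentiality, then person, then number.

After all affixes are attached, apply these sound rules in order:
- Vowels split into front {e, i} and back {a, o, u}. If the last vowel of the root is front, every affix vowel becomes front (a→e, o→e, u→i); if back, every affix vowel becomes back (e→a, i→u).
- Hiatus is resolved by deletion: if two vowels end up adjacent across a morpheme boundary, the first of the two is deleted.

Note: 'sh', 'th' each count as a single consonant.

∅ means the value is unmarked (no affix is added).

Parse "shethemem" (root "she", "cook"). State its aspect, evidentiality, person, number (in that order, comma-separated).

habitual, inferred, 2nd person, dual

Segment: she-tho-ma-m.
aspect: ∅ → habitual.
evidentiality: -tho → inferred.
person: -ma → 2nd person.
number: -m → dual.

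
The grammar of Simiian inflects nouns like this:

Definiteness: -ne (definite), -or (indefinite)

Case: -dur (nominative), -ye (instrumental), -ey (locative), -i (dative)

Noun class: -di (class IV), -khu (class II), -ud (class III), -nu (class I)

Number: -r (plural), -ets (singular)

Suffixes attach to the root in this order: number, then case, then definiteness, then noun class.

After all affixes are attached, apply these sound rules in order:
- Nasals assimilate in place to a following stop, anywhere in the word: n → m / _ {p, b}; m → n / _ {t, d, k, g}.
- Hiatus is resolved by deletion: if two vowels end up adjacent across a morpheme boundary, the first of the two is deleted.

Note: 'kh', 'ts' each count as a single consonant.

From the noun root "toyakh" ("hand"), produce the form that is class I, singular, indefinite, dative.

Attach number singular -ets → toyakhets.
Attach case dative -i → toyakhetsi.
Attach definiteness indefinite -or → toyakhetsior.
Attach noun class class I -nu → toyakhetsiornu.
Nasal assimilation: no change.
Apply vowel deletion: toyakhetsiornu → toyakhetsornu.

toyakhetsornu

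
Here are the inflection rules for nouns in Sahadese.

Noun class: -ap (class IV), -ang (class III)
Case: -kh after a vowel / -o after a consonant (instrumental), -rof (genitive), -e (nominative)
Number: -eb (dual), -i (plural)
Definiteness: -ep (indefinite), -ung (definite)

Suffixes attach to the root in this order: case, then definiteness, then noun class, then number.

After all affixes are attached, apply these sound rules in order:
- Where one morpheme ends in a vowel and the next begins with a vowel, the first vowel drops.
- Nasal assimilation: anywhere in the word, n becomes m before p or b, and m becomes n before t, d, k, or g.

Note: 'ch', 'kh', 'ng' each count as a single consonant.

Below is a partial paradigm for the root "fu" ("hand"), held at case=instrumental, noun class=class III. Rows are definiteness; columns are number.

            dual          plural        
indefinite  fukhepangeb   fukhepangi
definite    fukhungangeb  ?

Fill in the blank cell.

fukhungangi

Attach case instrumental -kh (after vowel 'u') → fukh.
Attach definiteness definite -ung → fukhung.
Attach noun class class III -ang → fukhungang.
Attach number plural -i → fukhungangi.
Vowel deletion: no change.
Nasal assimilation: no change.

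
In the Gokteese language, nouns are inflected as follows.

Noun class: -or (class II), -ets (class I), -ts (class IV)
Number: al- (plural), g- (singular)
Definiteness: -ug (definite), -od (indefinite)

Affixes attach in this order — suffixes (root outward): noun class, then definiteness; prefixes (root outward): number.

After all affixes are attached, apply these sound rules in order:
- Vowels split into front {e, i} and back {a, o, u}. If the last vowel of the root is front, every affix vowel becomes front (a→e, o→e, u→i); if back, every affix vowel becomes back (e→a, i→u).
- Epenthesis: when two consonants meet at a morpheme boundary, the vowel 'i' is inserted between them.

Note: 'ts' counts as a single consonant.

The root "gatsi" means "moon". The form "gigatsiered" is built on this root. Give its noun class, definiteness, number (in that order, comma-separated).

Segment: g-gatsi-or-od.
noun class: -or → class II.
definiteness: -od → indefinite.
number: g- → singular.

class II, indefinite, singular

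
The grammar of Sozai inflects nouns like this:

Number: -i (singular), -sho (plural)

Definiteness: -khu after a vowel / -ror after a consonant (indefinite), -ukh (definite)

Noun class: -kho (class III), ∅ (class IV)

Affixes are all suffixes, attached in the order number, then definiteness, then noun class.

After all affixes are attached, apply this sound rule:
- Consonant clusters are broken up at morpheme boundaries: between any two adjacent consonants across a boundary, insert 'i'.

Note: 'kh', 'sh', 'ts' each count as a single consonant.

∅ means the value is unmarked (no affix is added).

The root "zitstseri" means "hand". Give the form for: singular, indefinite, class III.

zitstseriikhukho

Attach number singular -i → zitstserii.
Attach definiteness indefinite -khu (after vowel 'i') → zitstseriikhu.
Attach noun class class III -kho → zitstseriikhukho.
Epenthesis: no change.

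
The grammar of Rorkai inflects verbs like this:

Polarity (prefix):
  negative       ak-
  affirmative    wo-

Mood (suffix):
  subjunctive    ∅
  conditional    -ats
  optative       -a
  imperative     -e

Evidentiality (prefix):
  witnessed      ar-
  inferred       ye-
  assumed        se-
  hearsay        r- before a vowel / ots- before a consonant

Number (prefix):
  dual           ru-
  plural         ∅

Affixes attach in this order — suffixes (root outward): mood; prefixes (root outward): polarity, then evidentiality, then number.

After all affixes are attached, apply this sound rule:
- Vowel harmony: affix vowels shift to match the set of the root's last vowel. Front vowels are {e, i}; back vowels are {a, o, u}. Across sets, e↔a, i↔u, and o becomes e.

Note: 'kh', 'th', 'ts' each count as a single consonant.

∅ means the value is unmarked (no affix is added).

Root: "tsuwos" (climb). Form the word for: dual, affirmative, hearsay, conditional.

ruotswotsuwosats

Attach mood conditional -ats → tsuwosats.
Attach polarity affirmative wo- → wotsuwosats.
Attach evidentiality hearsay ots- (before consonant 'w') → otswotsuwosats.
Attach number dual ru- → ruotswotsuwosats.
Vowel harmony: no change.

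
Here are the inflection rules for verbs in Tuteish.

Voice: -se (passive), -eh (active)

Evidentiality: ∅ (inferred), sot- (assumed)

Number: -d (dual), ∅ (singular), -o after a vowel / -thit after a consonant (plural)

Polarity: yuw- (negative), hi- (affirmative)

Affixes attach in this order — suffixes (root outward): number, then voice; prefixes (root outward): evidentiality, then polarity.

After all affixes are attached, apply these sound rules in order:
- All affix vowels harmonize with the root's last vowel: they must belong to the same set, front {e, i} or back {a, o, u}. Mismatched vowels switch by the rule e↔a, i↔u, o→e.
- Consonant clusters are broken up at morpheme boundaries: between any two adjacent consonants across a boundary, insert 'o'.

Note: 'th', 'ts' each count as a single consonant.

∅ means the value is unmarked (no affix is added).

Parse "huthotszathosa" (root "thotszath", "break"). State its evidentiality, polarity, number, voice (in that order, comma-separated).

inferred, affirmative, singular, passive

Segment: hi-thotszath-se.
evidentiality: ∅ → inferred.
polarity: hi- → affirmative.
number: ∅ → singular.
voice: -se → passive.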